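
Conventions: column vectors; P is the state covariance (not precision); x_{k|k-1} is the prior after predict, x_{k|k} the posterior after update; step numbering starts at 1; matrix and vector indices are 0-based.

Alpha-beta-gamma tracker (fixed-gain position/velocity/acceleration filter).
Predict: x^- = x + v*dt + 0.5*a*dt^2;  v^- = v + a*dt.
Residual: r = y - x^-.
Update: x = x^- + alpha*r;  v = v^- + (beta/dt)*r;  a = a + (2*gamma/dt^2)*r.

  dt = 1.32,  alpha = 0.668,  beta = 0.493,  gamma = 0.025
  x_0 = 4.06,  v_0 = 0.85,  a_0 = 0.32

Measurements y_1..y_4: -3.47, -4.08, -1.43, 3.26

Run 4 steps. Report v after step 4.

step 1: x_pred=5.4608  r=-8.9308  x^+=-0.5050  v^+=-2.0631  a^+=0.0637
step 2: x_pred=-3.1728  r=-0.9072  x^+=-3.7788  v^+=-2.3178  a^+=0.0377
step 3: x_pred=-6.8055  r=5.3755  x^+=-3.2147  v^+=-0.2604  a^+=0.1919
step 4: x_pred=-3.3912  r=6.6512  x^+=1.0518  v^+=2.4771  a^+=0.3828

v_post = 2.4771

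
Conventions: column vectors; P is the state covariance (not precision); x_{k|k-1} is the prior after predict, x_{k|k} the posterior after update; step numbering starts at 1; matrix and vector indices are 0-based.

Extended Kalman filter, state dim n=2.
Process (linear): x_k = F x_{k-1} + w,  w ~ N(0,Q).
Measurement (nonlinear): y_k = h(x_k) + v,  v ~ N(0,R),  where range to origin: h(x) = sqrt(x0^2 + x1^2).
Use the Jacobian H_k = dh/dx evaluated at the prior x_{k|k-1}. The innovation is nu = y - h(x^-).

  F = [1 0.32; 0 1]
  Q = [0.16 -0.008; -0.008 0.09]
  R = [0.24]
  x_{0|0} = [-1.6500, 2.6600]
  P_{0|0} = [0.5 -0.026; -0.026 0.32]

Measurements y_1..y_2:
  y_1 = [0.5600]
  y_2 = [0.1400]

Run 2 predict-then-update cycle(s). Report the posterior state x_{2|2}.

step 1: x^-=[-0.7988, 2.6600]  P^-=[0.6761 0.0684; 0.0684 0.4100]  H_jac=[-0.2876 0.9577]  S=[0.6343]  K=[-0.2033; 0.5880]  nu=[-2.2174]  x^+=[-0.3480, 1.3561]  P^+=[0.6499 0.1442; 0.1442 0.1907]
step 2: x^-=[0.0859, 1.3561]  P^-=[0.9217 0.1972; 0.1972 0.2807]  H_jac=[0.0632 0.9980]  S=[0.5481]  K=[0.4655; 0.5338]  nu=[-1.2189]  x^+=[-0.4814, 0.7055]  P^+=[0.8030 0.0611; 0.0611 0.1245]

x_post = [-0.4814, 0.7055]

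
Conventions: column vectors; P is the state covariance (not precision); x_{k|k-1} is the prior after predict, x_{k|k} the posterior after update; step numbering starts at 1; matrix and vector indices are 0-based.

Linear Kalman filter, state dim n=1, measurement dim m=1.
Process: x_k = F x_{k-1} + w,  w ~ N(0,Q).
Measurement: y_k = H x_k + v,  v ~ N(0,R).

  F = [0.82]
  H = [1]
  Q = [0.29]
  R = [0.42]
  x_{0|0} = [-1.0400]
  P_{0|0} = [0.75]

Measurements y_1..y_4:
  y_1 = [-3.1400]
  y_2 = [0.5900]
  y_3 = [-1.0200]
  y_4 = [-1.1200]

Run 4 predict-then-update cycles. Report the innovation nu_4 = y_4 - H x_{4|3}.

innov = [-0.4980]

step 1: x^-=[-0.8528]  P^-=[0.7943]  S=[1.2143]  K=[0.6541]  nu=[-2.2872]  x^+=[-2.3489]  P^+=[0.2747]
step 2: x^-=[-1.9261]  P^-=[0.4747]  S=[0.8947]  K=[0.5306]  nu=[2.5161]  x^+=[-0.5911]  P^+=[0.2228]
step 3: x^-=[-0.4847]  P^-=[0.4398]  S=[0.8598]  K=[0.5115]  nu=[-0.5353]  x^+=[-0.7585]  P^+=[0.2148]
step 4: x^-=[-0.6220]  P^-=[0.4345]  S=[0.8545]  K=[0.5085]  nu=[-0.4980]  x^+=[-0.8752]  P^+=[0.2136]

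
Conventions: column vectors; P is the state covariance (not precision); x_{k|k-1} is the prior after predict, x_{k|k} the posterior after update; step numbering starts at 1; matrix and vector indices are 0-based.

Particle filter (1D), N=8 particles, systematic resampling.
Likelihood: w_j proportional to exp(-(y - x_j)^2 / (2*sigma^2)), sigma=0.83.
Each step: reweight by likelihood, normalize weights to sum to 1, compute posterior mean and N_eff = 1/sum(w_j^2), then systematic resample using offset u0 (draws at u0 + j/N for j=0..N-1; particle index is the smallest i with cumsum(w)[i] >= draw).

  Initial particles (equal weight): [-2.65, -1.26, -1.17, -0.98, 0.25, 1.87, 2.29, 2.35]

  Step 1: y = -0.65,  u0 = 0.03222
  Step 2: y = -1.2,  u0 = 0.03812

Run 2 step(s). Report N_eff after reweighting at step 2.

step 1: w=[0.0175, 0.2437, 0.2623, 0.2949, 0.1773, 0.0032, 0.0006, 0.0005]  mean=-0.8966  Neff=4.0496  idx=[1, 1, 2, 2, 3, 3, 3, 4]
step 2: w=[0.1403, 0.1403, 0.1406, 0.1406, 0.1358, 0.1358, 0.1358, 0.0306]  mean=-1.0744  Neff=7.3952  idx=[0, 1, 2, 2, 3, 4, 5, 6]

N_eff = 7.3952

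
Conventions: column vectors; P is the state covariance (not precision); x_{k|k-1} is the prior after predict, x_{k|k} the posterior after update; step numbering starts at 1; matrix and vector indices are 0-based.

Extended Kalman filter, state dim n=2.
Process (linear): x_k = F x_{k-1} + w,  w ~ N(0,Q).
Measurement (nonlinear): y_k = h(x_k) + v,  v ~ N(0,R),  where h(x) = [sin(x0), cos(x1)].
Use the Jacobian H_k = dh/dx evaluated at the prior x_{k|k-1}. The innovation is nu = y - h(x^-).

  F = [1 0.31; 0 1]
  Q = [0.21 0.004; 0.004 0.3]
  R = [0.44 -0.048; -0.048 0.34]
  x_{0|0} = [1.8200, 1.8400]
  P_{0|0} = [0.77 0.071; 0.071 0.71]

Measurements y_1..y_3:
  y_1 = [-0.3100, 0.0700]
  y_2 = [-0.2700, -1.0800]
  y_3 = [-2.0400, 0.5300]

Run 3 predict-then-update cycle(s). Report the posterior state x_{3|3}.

x_post = [4.6451, 1.6435]

step 1: x^-=[2.3904, 1.8400]  P^-=[1.0923 0.2951; 0.2951 1.0100]  H_jac=[-0.7309 0.0000; 0.0000 -0.9640]  S=[1.0235 0.1599; 0.1599 1.2786]  K=[-0.7601 -0.1274; -0.0936 -0.7498]  nu=[-0.9925, 0.3360]  x^+=[3.1020, 1.6810]  P^+=[0.4492 0.0071; 0.0071 0.2598]
step 2: x^-=[3.6231, 1.6810]  P^-=[0.6886 0.0916; 0.0916 0.5598]  H_jac=[-0.8863 0.0000; 0.0000 -0.9939]  S=[0.9809 0.0327; 0.0327 0.8930]  K=[-0.6195 -0.0793; -0.0621 -0.6208]  nu=[0.1931, -0.9700]  x^+=[3.5804, 2.2712]  P^+=[0.3033 -0.0028; -0.0028 0.2094]
step 3: x^-=[4.2844, 2.2712]  P^-=[0.5317 0.0661; 0.0661 0.5094]  H_jac=[-0.4150 0.0000; 0.0000 -0.7646]  S=[0.5316 -0.0270; -0.0270 0.6378]  K=[-0.4200 -0.0970; -0.0828 -0.6142]  nu=[-1.1302, 1.1745]  x^+=[4.6451, 1.6435]  P^+=[0.4341 0.0168; 0.0168 0.2679]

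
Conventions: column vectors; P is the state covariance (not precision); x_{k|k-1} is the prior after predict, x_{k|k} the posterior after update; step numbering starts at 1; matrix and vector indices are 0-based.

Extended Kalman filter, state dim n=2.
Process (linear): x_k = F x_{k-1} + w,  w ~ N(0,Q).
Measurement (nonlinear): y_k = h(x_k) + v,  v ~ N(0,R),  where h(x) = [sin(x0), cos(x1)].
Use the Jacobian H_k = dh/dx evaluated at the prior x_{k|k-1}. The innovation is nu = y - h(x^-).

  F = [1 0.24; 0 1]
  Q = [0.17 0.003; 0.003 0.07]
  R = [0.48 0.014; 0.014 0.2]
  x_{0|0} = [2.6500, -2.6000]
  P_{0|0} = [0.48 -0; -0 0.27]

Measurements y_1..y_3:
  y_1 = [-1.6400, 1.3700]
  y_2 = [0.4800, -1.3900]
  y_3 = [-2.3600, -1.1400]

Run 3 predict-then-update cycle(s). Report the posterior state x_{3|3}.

x_post = [3.4755, -2.3859]

step 1: x^-=[2.0260, -2.6000]  P^-=[0.6656 0.0678; 0.0678 0.3400]  H_jac=[-0.4396 0.0000; 0.0000 0.5155]  S=[0.6086 -0.0014; -0.0014 0.2904]  K=[-0.4805 0.1181; -0.0476 0.6034]  nu=[-2.5382, 2.2269]  x^+=[3.5086, -1.1354]  P^+=[0.5208 0.0328; 0.0328 0.2328]
step 2: x^-=[3.2361, -1.1354]  P^-=[0.7200 0.0917; 0.0917 0.3028]  H_jac=[-0.9955 0.0000; 0.0000 0.9067]  S=[1.1936 -0.0687; -0.0687 0.4489]  K=[-0.5951 0.0940; -0.0416 0.6052]  nu=[0.5744, -1.8118]  x^+=[2.7240, -2.2558]  P^+=[0.2856 0.0115; 0.0115 0.1329]
step 3: x^-=[2.1826, -2.2558]  P^-=[0.4688 0.0464; 0.0464 0.2029]  H_jac=[-0.5743 0.0000; 0.0000 0.7744]  S=[0.6346 -0.0067; -0.0067 0.3217]  K=[-0.4232 0.1030; -0.0369 0.4876]  nu=[-3.1786, -0.5073]  x^+=[3.4755, -2.3859]  P^+=[0.3512 0.0190; 0.0190 0.1253]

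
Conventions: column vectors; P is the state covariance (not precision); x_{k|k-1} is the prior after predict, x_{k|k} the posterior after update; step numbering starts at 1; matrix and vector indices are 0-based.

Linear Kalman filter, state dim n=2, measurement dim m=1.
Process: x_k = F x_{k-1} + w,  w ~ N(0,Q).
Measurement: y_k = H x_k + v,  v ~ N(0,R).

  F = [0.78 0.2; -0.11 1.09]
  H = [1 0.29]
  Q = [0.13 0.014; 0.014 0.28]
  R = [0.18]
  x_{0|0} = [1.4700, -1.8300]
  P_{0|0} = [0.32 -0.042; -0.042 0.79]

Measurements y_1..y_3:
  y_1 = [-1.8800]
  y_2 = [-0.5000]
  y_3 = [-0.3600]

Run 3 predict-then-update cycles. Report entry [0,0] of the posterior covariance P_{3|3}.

step 1: x^-=[0.7806, -2.1564]  P^-=[0.3432 0.1240; 0.1240 1.2325]  S=[0.6987]  K=[0.5426; 0.6890]  nu=[-2.0352]  x^+=[-0.3237, -3.5586]  P^+=[0.1375 -0.1372; -0.1372 0.9009]
step 2: x^-=[-0.9642, -3.8433]  P^-=[0.2069 0.0849; 0.0849 1.3849]  S=[0.5526]  K=[0.4189; 0.8805]  nu=[1.5788]  x^+=[-0.3029, -2.4532]  P^+=[0.1099 -0.1189; -0.1189 0.9565]
step 3: x^-=[-0.7269, -2.6406]  P^-=[0.1980 0.1146; 0.1146 1.4462]  S=[0.5661]  K=[0.4085; 0.9433]  nu=[1.1326]  x^+=[-0.2642, -1.5722]  P^+=[0.1036 -0.1035; -0.1035 0.9425]

P_post[0,0] = 0.1036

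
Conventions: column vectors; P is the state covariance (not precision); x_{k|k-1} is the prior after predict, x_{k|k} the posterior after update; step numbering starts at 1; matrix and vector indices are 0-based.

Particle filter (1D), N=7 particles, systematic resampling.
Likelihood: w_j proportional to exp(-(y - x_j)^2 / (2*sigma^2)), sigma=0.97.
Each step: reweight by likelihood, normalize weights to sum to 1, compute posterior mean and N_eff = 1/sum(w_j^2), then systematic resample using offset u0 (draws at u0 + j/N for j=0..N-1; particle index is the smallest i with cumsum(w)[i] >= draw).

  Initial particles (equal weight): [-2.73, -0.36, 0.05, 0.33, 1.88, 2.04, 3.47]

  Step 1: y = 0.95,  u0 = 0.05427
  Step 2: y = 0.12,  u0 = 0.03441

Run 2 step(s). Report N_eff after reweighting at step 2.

N_eff = 5.0279

step 1: w=[0.0002, 0.1310, 0.2121, 0.2659, 0.2060, 0.1735, 0.0112]  mean=0.8305  Neff=4.8651  idx=[1, 2, 2, 3, 4, 4, 5]
step 2: w=[0.2019, 0.2276, 0.2276, 0.2229, 0.0440, 0.0440, 0.0322]  mean=0.2547  Neff=5.0279  idx=[0, 0, 1, 2, 2, 3, 4]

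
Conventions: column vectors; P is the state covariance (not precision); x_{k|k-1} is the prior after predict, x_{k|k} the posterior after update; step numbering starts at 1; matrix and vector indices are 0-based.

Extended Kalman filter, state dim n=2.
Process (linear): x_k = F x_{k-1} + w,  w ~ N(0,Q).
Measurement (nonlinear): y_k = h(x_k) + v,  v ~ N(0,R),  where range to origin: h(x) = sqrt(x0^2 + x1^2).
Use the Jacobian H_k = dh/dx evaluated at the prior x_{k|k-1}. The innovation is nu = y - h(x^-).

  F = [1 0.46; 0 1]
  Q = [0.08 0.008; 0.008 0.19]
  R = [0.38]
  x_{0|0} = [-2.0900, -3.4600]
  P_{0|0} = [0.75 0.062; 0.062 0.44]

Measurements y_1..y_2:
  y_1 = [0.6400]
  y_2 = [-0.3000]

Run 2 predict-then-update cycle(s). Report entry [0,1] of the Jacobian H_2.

H_jac[0,1] = -0.6788

step 1: x^-=[-3.6816, -3.4600]  P^-=[0.9801 0.2724; 0.2724 0.6300]  H_jac=[-0.7287 -0.6848]  S=[1.4678]  K=[-0.6137; -0.4292]  nu=[-4.4123]  x^+=[-0.9738, -1.5663]  P^+=[0.4273 -0.1142; -0.1142 0.3596]
step 2: x^-=[-1.6943, -1.5663]  P^-=[0.4784 0.0592; 0.0592 0.5496]  H_jac=[-0.7343 -0.6788]  S=[0.9503]  K=[-0.4120; -0.4384]  nu=[-2.6074]  x^+=[-0.6201, -0.4232]  P^+=[0.3171 -0.1124; -0.1124 0.3670]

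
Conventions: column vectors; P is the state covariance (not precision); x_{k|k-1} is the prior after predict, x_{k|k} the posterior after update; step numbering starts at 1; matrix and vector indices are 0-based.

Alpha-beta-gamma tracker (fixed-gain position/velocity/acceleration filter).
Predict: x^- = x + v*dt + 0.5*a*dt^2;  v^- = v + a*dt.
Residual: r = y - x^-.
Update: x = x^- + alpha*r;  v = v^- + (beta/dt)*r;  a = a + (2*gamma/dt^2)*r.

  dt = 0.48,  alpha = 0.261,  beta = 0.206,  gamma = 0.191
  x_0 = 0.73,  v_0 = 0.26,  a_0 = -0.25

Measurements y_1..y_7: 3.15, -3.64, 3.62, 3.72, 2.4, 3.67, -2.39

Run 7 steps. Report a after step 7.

a_post = -9.3865

step 1: x_pred=0.8260  r=2.3240  x^+=1.4326  v^+=1.1374  a^+=3.6032
step 2: x_pred=2.3936  r=-6.0336  x^+=0.8188  v^+=0.2775  a^+=-6.4005
step 3: x_pred=0.2147  r=3.4053  x^+=1.1035  v^+=-1.3333  a^+=-0.7545
step 4: x_pred=0.3766  r=3.3434  x^+=1.2492  v^+=-0.2606  a^+=4.7889
step 5: x_pred=1.6758  r=0.7242  x^+=1.8648  v^+=2.3489  a^+=5.9895
step 6: x_pred=3.6823  r=-0.0123  x^+=3.6791  v^+=5.2186  a^+=5.9692
step 7: x_pred=6.8717  r=-9.2617  x^+=4.4544  v^+=4.1090  a^+=-9.3865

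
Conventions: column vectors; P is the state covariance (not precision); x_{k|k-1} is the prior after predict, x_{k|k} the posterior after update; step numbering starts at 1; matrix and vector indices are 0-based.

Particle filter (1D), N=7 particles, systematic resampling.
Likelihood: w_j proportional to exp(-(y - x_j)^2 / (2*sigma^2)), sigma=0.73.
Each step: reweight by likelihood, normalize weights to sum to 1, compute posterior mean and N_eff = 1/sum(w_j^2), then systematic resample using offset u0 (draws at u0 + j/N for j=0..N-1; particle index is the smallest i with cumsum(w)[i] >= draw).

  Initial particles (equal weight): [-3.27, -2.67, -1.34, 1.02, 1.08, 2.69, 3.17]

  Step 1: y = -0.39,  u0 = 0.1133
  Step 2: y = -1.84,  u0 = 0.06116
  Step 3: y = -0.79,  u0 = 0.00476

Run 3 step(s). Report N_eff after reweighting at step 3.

N_eff = 7.0000

step 1: w=[0.0006, 0.0105, 0.5927, 0.2140, 0.1820, 0.0002, 0.0000]  mean=-0.4088  Neff=2.3239  idx=[2, 2, 2, 2, 3, 4, 4]
step 2: w=[0.2499, 0.2499, 0.2499, 0.2499, 0.0001, 0.0001, 0.0001]  mean=-1.3391  Neff=4.0029  idx=[0, 0, 1, 1, 2, 3, 3]
step 3: w=[0.1429, 0.1429, 0.1429, 0.1429, 0.1429, 0.1429, 0.1429]  mean=-1.3400  Neff=7.0000  idx=[0, 1, 2, 3, 4, 5, 6]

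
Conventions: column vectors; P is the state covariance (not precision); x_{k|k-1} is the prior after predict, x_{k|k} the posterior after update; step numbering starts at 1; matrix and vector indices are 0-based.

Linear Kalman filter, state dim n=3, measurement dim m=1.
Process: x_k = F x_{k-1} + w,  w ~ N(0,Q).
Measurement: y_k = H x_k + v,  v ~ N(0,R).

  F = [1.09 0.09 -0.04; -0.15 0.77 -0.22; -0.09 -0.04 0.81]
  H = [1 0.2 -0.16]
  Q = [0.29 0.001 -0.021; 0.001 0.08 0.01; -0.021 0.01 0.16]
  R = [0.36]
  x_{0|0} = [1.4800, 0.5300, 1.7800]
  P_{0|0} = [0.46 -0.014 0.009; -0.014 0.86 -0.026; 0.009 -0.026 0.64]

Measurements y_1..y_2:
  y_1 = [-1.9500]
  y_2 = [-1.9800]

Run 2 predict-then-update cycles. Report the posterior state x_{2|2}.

step 1: x^-=[1.5897, -0.2055, 1.2874]  P^-=[0.8412 -0.0213 -0.0832; -0.0213 0.6439 -0.1408; -0.0832 -0.1408 0.5853]  S=[1.2690]  K=[0.6700; 0.1024; -0.1615]  nu=[-3.2926]  x^+=[-0.6163, -0.5427, 1.8193]  P^+=[0.2715 -0.1084 0.0542; -0.1084 0.6305 -0.1198; 0.0542 -0.1198 0.5522]
step 2: x^-=[-0.7934, -0.7257, 1.5508]  P^-=[0.5935 -0.0910 -0.0231; -0.0910 0.5559 -0.1786; -0.0231 -0.1786 0.5246]  S=[0.9716]  K=[0.5959; 0.0502; -0.1469]  nu=[-0.7933]  x^+=[-1.2662, -0.7655, 1.6674]  P^+=[0.2485 -0.1200 0.0620; -0.1200 0.5534 -0.1714; 0.0620 -0.1714 0.5036]

x_post = [-1.2662, -0.7655, 1.6674]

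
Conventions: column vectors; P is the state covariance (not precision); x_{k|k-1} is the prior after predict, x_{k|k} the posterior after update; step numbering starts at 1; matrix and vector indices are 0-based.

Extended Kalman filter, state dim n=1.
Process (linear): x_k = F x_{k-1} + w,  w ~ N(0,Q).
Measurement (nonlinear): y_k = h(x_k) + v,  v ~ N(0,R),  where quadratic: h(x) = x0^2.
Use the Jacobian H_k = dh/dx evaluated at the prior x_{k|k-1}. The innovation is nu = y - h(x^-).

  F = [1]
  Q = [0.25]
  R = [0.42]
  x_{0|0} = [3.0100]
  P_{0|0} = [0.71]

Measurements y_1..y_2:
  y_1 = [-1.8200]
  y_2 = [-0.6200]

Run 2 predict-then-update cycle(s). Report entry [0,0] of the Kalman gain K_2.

step 1: x^-=[3.0100]  P^-=[0.9600]  H_jac=[6.0200]  S=[35.2108]  K=[0.1641]  nu=[-10.8801]  x^+=[1.2242]  P^+=[0.0115]
step 2: x^-=[1.2242]  P^-=[0.2615]  H_jac=[2.4485]  S=[1.9874]  K=[0.3221]  nu=[-2.1187]  x^+=[0.5418]  P^+=[0.0553]

K[0,0] = 0.3221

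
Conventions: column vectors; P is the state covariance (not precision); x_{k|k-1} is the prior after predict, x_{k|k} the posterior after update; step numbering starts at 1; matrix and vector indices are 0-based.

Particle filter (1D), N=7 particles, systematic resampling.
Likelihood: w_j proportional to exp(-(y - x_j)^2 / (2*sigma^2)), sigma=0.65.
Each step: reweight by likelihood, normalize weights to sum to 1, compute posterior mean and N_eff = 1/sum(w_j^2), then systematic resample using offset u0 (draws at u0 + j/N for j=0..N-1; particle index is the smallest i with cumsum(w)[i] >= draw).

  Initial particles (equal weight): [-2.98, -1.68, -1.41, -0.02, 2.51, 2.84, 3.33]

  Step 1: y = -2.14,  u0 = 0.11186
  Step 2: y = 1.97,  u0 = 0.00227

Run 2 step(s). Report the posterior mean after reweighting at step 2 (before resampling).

step 1: w=[0.2480, 0.4450, 0.3042, 0.0028, 0.0000, 0.0000, 0.0000]  mean=-1.9156  Neff=2.8404  idx=[0, 1, 1, 1, 1, 2, 2]
step 2: w=[0.0000, 0.0437, 0.0437, 0.0437, 0.0437, 0.4127, 0.4127]  mean=-1.4572  Neff=2.8716  idx=[1, 4, 5, 5, 5, 6, 6]

post_mean = -1.4572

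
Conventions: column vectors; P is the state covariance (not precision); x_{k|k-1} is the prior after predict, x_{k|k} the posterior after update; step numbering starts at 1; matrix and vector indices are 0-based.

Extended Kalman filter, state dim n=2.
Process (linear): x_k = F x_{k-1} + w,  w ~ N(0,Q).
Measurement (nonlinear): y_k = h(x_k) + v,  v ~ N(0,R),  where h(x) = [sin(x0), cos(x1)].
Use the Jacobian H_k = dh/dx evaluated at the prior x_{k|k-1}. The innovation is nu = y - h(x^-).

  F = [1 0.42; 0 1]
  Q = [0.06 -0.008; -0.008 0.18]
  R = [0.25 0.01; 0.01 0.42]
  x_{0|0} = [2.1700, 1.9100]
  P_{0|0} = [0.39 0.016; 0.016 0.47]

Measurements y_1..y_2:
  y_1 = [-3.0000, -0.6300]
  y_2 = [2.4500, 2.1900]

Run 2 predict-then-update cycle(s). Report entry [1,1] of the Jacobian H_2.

H_jac[1,1] = -0.6572

step 1: x^-=[2.9722, 1.9100]  P^-=[0.5463 0.2054; 0.2054 0.6500]  H_jac=[-0.9857 0.0000; 0.0000 -0.9430]  S=[0.7808 0.2009; 0.2009 0.9980]  K=[-0.6747 -0.0582; -0.1068 -0.5927]  nu=[-3.1686, -0.2973]  x^+=[5.1274, 2.4245]  P^+=[0.1717 0.0331; 0.0331 0.2651]
step 2: x^-=[6.1457, 2.4245]  P^-=[0.3063 0.1364; 0.1364 0.4451]  H_jac=[0.9906 0.0000; 0.0000 -0.6572]  S=[0.5505 -0.0788; -0.0788 0.6122]  K=[0.5401 -0.0769; 0.1804 -0.4545]  nu=[2.5871, 2.9437]  x^+=[7.3165, 1.5532]  P^+=[0.1355 0.0409; 0.0409 0.2878]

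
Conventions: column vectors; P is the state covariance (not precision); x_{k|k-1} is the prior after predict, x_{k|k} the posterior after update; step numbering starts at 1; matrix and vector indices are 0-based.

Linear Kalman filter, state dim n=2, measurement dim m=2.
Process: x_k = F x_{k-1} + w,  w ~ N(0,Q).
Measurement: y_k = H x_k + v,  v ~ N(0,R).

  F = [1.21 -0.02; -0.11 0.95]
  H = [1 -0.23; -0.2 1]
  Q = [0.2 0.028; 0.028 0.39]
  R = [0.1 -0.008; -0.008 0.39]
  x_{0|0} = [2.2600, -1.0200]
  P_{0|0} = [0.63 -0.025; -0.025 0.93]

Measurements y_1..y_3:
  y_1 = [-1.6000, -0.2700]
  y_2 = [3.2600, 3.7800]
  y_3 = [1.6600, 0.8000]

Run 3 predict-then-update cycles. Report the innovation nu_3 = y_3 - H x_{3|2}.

innov = [-1.0074, -0.5366]

step 1: x^-=[2.7550, -1.2176]  P^-=[1.1240 -0.1023; -0.1023 1.2422]  S=[1.3367 -0.6255; -0.6255 1.7181]  K=[0.9273 0.1472; 0.0646 0.7585]  nu=[-4.6350, 1.4986]  x^+=[-1.3226, -0.3806]  P^+=[0.1080 0.0716; 0.0716 0.3096]
step 2: x^-=[-1.5927, -0.2161]  P^-=[0.3548 0.0902; 0.0902 0.6558]  S=[0.4480 -0.1354; -0.1354 1.0239]  K=[0.7826 0.1223; 0.0552 0.6302]  nu=[4.8030, 3.6776]  x^+=[2.6162, 2.3664]  P^+=[0.0910 0.0596; 0.0596 0.2572]
step 3: x^-=[3.1183, 1.9603]  P^-=[0.3305 0.0797; 0.0797 0.6108]  S=[0.4261 -0.1312; -0.1312 0.9821]  K=[0.7684 0.1165; 0.0457 0.6118]  nu=[-1.0074, -0.5366]  x^+=[2.2817, 1.5859]  P^+=[0.0890 0.0571; 0.0571 0.2497]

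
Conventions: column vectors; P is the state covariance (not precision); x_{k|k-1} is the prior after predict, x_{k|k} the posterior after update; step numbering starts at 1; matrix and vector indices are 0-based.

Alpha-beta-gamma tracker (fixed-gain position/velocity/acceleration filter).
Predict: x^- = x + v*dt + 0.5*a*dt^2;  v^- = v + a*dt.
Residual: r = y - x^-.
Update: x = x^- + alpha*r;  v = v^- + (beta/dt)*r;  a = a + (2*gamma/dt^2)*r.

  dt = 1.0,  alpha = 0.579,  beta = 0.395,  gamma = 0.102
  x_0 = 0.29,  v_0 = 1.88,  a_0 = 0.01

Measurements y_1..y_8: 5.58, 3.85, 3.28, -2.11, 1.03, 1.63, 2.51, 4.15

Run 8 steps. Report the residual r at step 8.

resid = 3.8642

step 1: x_pred=2.1750  r=3.4050  x^+=4.1465  v^+=3.2350  a^+=0.7046
step 2: x_pred=7.7338  r=-3.8838  x^+=5.4851  v^+=2.4055  a^+=-0.0877
step 3: x_pred=7.8467  r=-4.5667  x^+=5.2026  v^+=0.5140  a^+=-1.0193
step 4: x_pred=5.2069  r=-7.3169  x^+=0.9704  v^+=-3.3955  a^+=-2.5119
step 5: x_pred=-3.6810  r=4.7110  x^+=-0.9534  v^+=-4.0466  a^+=-1.5509
step 6: x_pred=-5.7754  r=7.4054  x^+=-1.4877  v^+=-2.6723  a^+=-0.0402
step 7: x_pred=-4.1801  r=6.6901  x^+=-0.3065  v^+=-0.0699  a^+=1.3246
step 8: x_pred=0.2858  r=3.8642  x^+=2.5232  v^+=2.7810  a^+=2.1129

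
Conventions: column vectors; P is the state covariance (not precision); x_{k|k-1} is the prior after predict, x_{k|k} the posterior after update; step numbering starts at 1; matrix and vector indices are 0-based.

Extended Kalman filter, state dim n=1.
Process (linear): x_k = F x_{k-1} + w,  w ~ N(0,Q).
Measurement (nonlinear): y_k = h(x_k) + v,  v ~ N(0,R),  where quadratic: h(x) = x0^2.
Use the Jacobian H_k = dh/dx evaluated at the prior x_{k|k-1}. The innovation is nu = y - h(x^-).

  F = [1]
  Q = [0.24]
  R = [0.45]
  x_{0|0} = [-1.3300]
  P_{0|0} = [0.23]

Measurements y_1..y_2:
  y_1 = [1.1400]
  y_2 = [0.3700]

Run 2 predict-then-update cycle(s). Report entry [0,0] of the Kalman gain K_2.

step 1: x^-=[-1.3300]  P^-=[0.4700]  H_jac=[-2.6600]  S=[3.7755]  K=[-0.3311]  nu=[-0.6289]  x^+=[-1.1218]  P^+=[0.0560]
step 2: x^-=[-1.1218]  P^-=[0.2960]  H_jac=[-2.2435]  S=[1.9400]  K=[-0.3423]  nu=[-0.8883]  x^+=[-0.8176]  P^+=[0.0687]

K[0,0] = -0.3423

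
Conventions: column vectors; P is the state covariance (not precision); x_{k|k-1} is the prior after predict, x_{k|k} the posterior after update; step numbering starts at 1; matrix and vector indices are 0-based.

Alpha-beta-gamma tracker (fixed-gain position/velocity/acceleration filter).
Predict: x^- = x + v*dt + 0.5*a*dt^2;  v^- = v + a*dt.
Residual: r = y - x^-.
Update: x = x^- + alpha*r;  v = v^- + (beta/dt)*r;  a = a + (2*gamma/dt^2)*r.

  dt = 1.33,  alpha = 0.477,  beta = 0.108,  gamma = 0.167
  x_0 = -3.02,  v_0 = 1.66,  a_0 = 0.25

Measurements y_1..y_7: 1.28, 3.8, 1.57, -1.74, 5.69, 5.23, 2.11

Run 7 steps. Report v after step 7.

v_post = -5.4825

step 1: x_pred=-0.5911  r=1.8711  x^+=0.3014  v^+=2.1444  a^+=0.6033
step 2: x_pred=3.6871  r=0.1129  x^+=3.7410  v^+=2.9560  a^+=0.6246
step 3: x_pred=8.2249  r=-6.6549  x^+=5.0505  v^+=3.2463  a^+=-0.6319
step 4: x_pred=8.8092  r=-10.5492  x^+=3.7772  v^+=1.5492  a^+=-2.6238
step 5: x_pred=3.5170  r=2.1730  x^+=4.5535  v^+=-1.7640  a^+=-2.2135
step 6: x_pred=0.2496  r=4.9804  x^+=2.6253  v^+=-4.3036  a^+=-1.2731
step 7: x_pred=-4.2245  r=6.3345  x^+=-1.2030  v^+=-5.4825  a^+=-0.0771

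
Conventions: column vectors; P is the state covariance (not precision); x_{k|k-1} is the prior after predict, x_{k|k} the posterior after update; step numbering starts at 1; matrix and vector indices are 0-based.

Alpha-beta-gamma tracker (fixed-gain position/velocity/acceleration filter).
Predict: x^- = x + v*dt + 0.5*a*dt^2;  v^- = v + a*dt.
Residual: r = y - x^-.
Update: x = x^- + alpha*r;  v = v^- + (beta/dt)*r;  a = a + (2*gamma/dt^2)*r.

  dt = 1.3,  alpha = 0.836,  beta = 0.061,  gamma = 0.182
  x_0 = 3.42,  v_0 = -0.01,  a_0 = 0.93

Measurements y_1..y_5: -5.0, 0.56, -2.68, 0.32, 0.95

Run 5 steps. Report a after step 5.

step 1: x_pred=4.1928  r=-9.1928  x^+=-3.4924  v^+=0.7676  a^+=-1.0500
step 2: x_pred=-3.3817  r=3.9417  x^+=-0.0864  v^+=-0.4124  a^+=-0.2010
step 3: x_pred=-0.7924  r=-1.8876  x^+=-2.3704  v^+=-0.7623  a^+=-0.6076
step 4: x_pred=-3.8748  r=4.1948  x^+=-0.3680  v^+=-1.3553  a^+=0.2959
step 5: x_pred=-1.8798  r=2.8298  x^+=0.4859  v^+=-0.8378  a^+=0.9054

a_post = 0.9054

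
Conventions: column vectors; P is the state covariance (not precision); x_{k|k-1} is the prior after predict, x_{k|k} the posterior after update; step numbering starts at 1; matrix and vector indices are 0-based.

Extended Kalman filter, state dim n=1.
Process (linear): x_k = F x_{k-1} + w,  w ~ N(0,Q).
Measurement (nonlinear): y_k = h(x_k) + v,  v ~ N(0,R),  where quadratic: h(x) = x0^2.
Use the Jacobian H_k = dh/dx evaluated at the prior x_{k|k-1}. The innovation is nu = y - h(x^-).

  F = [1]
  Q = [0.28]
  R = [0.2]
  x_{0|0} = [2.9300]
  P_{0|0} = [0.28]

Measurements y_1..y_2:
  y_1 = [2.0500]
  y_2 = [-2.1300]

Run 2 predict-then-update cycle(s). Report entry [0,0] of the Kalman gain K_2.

step 1: x^-=[2.9300]  P^-=[0.5600]  H_jac=[5.8600]  S=[19.4302]  K=[0.1689]  nu=[-6.5349]  x^+=[1.8263]  P^+=[0.0058]
step 2: x^-=[1.8263]  P^-=[0.2858]  H_jac=[3.6526]  S=[4.0126]  K=[0.2601]  nu=[-5.4654]  x^+=[0.4046]  P^+=[0.0142]

K[0,0] = 0.2601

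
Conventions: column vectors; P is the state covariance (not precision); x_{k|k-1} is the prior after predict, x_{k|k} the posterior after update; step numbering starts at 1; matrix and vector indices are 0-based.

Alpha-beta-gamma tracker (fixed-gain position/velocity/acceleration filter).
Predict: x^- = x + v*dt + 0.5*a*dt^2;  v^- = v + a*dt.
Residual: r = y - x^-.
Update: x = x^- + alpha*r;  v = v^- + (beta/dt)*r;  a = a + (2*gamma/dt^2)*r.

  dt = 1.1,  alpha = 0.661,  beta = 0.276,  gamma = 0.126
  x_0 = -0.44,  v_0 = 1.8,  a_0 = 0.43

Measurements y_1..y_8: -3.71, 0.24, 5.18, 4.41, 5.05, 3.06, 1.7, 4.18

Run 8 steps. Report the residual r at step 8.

resid = 3.5295

step 1: x_pred=1.8002  r=-5.5102  x^+=-1.8421  v^+=0.8905  a^+=-0.7176
step 2: x_pred=-1.2967  r=1.5367  x^+=-0.2809  v^+=0.4867  a^+=-0.3975
step 3: x_pred=0.0139  r=5.1661  x^+=3.4287  v^+=1.3456  a^+=0.6784
step 4: x_pred=5.3193  r=-0.9093  x^+=4.7183  v^+=1.8637  a^+=0.4890
step 5: x_pred=7.0642  r=-2.0142  x^+=5.7328  v^+=1.8962  a^+=0.0695
step 6: x_pred=7.8607  r=-4.8007  x^+=4.6874  v^+=0.7682  a^+=-0.9303
step 7: x_pred=4.9696  r=-3.2696  x^+=2.8084  v^+=-1.0755  a^+=-1.6112
step 8: x_pred=0.6505  r=3.5295  x^+=2.9835  v^+=-1.9623  a^+=-0.8762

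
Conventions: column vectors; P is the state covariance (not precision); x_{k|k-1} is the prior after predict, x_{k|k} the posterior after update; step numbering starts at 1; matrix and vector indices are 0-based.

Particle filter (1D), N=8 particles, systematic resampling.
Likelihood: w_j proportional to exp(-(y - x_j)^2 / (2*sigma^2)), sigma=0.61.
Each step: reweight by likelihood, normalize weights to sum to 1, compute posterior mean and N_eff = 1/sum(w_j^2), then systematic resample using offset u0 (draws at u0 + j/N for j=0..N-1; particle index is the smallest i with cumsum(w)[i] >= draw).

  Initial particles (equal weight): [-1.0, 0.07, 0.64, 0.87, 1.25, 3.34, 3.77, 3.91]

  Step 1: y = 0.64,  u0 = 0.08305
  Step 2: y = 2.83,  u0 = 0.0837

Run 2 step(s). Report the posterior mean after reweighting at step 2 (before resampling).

post_mean = 1.1746

step 1: w=[0.0084, 0.2012, 0.3114, 0.2900, 0.1889, 0.0000, 0.0000, 0.0000]  mean=0.6935  Neff=3.8857  idx=[1, 1, 2, 2, 3, 3, 4, 4]
step 2: w=[0.0004, 0.0004, 0.0188, 0.0188, 0.0678, 0.0678, 0.4130, 0.4130]  mean=1.1746  Neff=2.8484  idx=[4, 6, 6, 6, 6, 7, 7, 7]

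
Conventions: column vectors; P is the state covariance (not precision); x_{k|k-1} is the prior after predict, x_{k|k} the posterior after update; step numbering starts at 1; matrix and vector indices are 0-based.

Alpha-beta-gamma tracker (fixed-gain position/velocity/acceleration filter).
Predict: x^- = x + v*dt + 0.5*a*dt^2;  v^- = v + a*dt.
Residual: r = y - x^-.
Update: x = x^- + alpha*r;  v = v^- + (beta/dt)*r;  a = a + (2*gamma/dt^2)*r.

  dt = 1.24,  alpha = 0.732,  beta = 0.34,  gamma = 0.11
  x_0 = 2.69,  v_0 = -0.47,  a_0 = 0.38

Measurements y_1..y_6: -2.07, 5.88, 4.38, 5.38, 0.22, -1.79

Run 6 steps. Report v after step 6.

v_post = -1.6627

step 1: x_pred=2.3993  r=-4.4693  x^+=-0.8722  v^+=-1.2243  a^+=-0.2595
step 2: x_pred=-2.5898  r=8.4698  x^+=3.6101  v^+=0.7763  a^+=0.9524
step 3: x_pred=5.3050  r=-0.9250  x^+=4.6279  v^+=1.7037  a^+=0.8200
step 4: x_pred=7.3709  r=-1.9909  x^+=5.9136  v^+=2.1746  a^+=0.5352
step 5: x_pred=9.0216  r=-8.8016  x^+=2.5788  v^+=0.4249  a^+=-0.7241
step 6: x_pred=2.5490  r=-4.3390  x^+=-0.6271  v^+=-1.6627  a^+=-1.3450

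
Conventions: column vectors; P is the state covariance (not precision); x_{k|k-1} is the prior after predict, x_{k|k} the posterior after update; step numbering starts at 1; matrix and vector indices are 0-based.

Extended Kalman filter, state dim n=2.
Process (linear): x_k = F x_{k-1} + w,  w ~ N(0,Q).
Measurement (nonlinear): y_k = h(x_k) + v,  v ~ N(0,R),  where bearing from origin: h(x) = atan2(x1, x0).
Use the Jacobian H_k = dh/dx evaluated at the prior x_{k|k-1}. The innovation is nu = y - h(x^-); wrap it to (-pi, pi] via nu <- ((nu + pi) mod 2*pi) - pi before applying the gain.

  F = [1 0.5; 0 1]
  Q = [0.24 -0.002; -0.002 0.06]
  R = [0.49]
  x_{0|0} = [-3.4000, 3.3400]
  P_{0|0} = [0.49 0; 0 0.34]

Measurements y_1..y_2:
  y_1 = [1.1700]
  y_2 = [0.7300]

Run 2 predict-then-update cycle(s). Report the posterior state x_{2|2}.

x_post = [0.7733, 3.5824]

step 1: x^-=[-1.7300, 3.3400]  P^-=[0.8150 0.1680; 0.1680 0.4000]  H_jac=[-0.2361 -0.1223]  S=[0.5511]  K=[-0.3864; -0.1607]  nu=[-0.8787]  x^+=[-1.3905, 3.4812]  P^+=[0.7327 0.1338; 0.1338 0.3858]
step 2: x^-=[0.3501, 3.4812]  P^-=[1.2029 0.3247; 0.3247 0.4458]  H_jac=[-0.2844 0.0286]  S=[0.5824]  K=[-0.5715; -0.1366]  nu=[-0.7406]  x^+=[0.7733, 3.5824]  P^+=[1.0128 0.2792; 0.2792 0.4349]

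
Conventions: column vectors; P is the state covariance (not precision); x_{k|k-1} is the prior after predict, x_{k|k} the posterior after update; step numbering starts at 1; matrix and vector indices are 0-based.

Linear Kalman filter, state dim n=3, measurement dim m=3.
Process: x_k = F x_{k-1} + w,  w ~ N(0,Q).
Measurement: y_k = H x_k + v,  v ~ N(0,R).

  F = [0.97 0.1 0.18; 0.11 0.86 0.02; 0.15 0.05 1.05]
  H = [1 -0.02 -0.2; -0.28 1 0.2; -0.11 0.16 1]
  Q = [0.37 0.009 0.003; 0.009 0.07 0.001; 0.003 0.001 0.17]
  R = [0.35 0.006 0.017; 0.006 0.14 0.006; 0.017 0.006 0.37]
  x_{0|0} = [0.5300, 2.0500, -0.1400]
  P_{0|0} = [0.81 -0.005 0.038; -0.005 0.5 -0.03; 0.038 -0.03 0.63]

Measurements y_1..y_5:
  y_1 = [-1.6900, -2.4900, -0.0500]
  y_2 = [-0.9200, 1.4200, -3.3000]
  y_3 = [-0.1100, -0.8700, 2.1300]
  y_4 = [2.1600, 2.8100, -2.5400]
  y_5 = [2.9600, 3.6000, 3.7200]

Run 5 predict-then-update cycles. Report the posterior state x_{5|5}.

step 1: x^-=[0.6939, 1.8185, 0.0350]  P^-=[1.1688 0.1333 0.2784; 0.1333 0.4480 0.0258; 0.2784 0.0258 0.8928]  S=[1.4382 -0.1659 0.0133; -0.1659 0.6199 0.2142; 0.0133 0.2142 1.2307]  K=[0.7629 -0.0682 0.1427; 0.1685 0.7377 -0.0629; 0.0597 -0.0245 0.7075]  nu=[-2.3405, -4.1212, -0.2996]  x^+=[-0.8532, -1.5974, -0.2157]  P^+=[0.2877 0.0589 0.0876; 0.0589 0.1264 -0.0297; 0.0876 -0.0297 0.2770]
step 2: x^-=[-1.0262, -1.4720, -0.4343]  P^-=[0.6919 0.1001 0.1898; 0.1001 0.1776 0.0084; 0.1898 0.0084 0.5076]  S=[0.9824 -0.0640 0.0486; -0.0640 0.3181 0.0931; 0.0486 0.0931 0.8479]  K=[0.6522 -0.0800 0.1244; 0.1316 0.5115 -0.0332; 0.0631 0.0247 0.5693]  nu=[-0.0101, 2.6915, -2.7431]  x^+=[-1.5894, -0.0055, -1.9301]  P^+=[0.2461 0.0471 0.0762; 0.0471 0.0886 -0.0160; 0.0762 -0.0160 0.2228]
step 3: x^-=[-1.8897, -0.2181, -2.2653]  P^-=[0.6448 0.0840 0.1622; 0.0840 0.1473 0.0145; 0.1622 0.0145 0.4444]  S=[0.9445 -0.0722 0.0353; -0.0722 0.2962 0.0913; 0.0353 0.0913 0.7920]  K=[0.6348 -0.0971 0.1150; 0.1190 0.4635 -0.0224; 0.0608 0.0461 0.5335]  nu=[1.3223, -0.7279, 4.2223]  x^+=[-0.4939, -0.4926, 0.0343]  P^+=[0.2389 0.0434 0.0721; 0.0434 0.0799 -0.0115; 0.0721 -0.0115 0.2085]
step 4: x^-=[-0.5221, -0.4773, -0.0627]  P^-=[0.6355 0.0798 0.1544; 0.0798 0.1402 0.0167; 0.1544 0.0167 0.4276]  S=[0.9378 -0.0755 0.0310; -0.0755 0.2919 0.0918; 0.0310 0.0918 0.7774]  K=[0.6310 -0.1025 0.1120; 0.1155 0.4511 -0.0188; 0.0601 0.0533 0.5229]  nu=[2.6600, 3.1536, -2.4583]  x^+=[0.5577, 1.2986, -1.0202]  P^+=[0.2372 0.0423 0.0709; 0.0423 0.0776 -0.0100; 0.0709 -0.0100 0.2042]
step 5: x^-=[0.4872, 1.1577, -0.9227]  P^-=[0.6332 0.0787 0.1521; 0.0787 0.1383 0.0176; 0.1521 0.0176 0.4226]  S=[0.9362 -0.0764 0.0297; -0.0764 0.2908 0.0921; 0.0297 0.0921 0.7732]  K=[0.6301 -0.1040 0.1111; 0.1145 0.4477 -0.0176; 0.0599 0.0556 0.5196]  nu=[2.3114, 2.7632, 4.5110]  x^+=[2.1577, 2.5798, 1.7135]  P^+=[0.2367 0.0421 0.0705; 0.0421 0.0769 -0.0096; 0.0705 -0.0096 0.2029]

x_post = [2.1577, 2.5798, 1.7135]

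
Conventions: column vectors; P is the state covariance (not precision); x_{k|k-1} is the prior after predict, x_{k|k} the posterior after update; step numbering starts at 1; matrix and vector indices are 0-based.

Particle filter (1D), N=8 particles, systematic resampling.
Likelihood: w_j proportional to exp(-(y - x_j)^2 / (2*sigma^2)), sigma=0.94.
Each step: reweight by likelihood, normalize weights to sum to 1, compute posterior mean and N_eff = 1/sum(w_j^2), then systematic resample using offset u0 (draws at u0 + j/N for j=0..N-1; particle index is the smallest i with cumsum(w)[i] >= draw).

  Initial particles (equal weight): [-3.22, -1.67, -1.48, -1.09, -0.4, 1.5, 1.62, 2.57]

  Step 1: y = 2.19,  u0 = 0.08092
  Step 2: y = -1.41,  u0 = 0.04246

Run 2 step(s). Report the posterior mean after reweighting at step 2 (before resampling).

step 1: w=[0.0000, 0.0001, 0.0002, 0.0009, 0.0088, 0.3004, 0.3272, 0.3624]  mean=1.9071  Neff=3.0422  idx=[5, 5, 6, 6, 6, 7, 7, 7]
step 2: w=[0.2469, 0.2469, 0.1649, 0.1649, 0.1649, 0.0038, 0.0038, 0.0038]  mean=1.5716  Neff=4.9126  idx=[0, 0, 1, 1, 2, 3, 3, 4]

post_mean = 1.5716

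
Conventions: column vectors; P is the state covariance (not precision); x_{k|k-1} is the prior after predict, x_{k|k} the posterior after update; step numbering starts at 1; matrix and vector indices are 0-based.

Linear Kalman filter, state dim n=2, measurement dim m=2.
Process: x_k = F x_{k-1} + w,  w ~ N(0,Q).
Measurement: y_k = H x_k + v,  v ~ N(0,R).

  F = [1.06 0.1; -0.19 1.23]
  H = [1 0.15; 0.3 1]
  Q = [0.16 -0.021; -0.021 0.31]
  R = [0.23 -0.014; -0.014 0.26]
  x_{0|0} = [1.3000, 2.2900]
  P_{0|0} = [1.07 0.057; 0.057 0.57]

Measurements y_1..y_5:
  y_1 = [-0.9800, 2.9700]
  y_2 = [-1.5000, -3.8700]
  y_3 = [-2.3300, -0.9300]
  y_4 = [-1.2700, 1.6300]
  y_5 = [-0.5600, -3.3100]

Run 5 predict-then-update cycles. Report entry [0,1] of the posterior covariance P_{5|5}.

P_post[0,1] = -0.0659

step 1: x^-=[1.6070, 2.5697]  P^-=[1.3800 -0.0932; -0.0932 1.1843]  S=[1.6087 0.4803; 0.4803 1.5126]  K=[0.8681 -0.0635; -0.1941 0.8261]  nu=[-2.9725, -0.0818]  x^+=[-0.9683, 3.0792]  P^+=[0.2145 -0.0930; -0.0930 0.2454]
step 2: x^-=[-0.7184, 3.9713]  P^-=[0.3838 -0.1535; -0.1535 0.7325]  S=[0.5842 0.0506; 0.0506 0.9349]  K=[0.6240 -0.0748; -0.1389 0.7417]  nu=[-1.3773, -7.6258]  x^+=[-1.0072, -1.4937]  P^+=[0.1558 -0.0749; -0.0749 0.2173]
step 3: x^-=[-1.2170, -1.6459]  P^-=[0.3213 -0.1219; -0.1219 0.6794]  S=[0.5301 0.0569; 0.0569 0.8951]  K=[0.5788 -0.0653; -0.1156 0.7254]  nu=[-0.8661, 1.0810]  x^+=[-1.7889, -0.7615]  P^+=[0.1443 -0.0684; -0.0684 0.2107]
step 4: x^-=[-1.9723, -0.5968]  P^-=[0.3097 -0.1120; -0.1120 0.6660]  S=[0.5211 0.0618; 0.0618 0.8867]  K=[0.5694 -0.0612; -0.1087 0.7208]  nu=[0.7919, 2.8185]  x^+=[-1.6939, 1.3487]  P^+=[0.1418 -0.0664; -0.0664 0.2089]
step 5: x^-=[-1.6607, 1.9808]  P^-=[0.3073 -0.1092; -0.1092 0.6621]  S=[0.5194 0.0634; 0.0634 0.8843]  K=[0.5674 -0.0599; -0.1068 0.7194]  nu=[0.8035, -4.7926]  x^+=[-0.9176, -1.5528]  P^+=[0.1412 -0.0659; -0.0659 0.2083]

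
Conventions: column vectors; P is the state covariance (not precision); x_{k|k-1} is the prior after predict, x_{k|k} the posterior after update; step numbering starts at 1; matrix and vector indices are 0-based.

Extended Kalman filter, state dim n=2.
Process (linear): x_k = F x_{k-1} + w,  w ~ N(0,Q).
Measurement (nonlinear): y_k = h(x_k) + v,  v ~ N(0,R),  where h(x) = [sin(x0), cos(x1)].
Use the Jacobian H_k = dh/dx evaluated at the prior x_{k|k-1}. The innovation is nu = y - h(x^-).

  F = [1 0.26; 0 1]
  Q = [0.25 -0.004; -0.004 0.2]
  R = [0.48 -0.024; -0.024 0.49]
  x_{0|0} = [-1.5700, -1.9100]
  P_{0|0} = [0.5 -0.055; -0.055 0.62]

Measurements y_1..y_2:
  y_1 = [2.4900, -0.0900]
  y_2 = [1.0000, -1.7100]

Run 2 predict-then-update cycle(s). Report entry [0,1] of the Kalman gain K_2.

K[0,1] = 0.0877

step 1: x^-=[-2.0666, -1.9100]  P^-=[0.7633 0.1022; 0.1022 0.8200]  H_jac=[-0.4757 0.0000; 0.0000 0.9430]  S=[0.6528 -0.0699; -0.0699 1.2192]  K=[-0.5512 0.0475; -0.0067 0.6339]  nu=[3.3696, 0.2427]  x^+=[-3.9125, -1.7786]  P^+=[0.5586 0.0387; 0.0387 0.3295]
step 2: x^-=[-4.3749, -1.7786]  P^-=[0.8510 0.1204; 0.1204 0.5295]  H_jac=[-0.3311 0.0000; 0.0000 0.9785]  S=[0.5733 -0.0630; -0.0630 0.9970]  K=[-0.4818 0.0877; -0.0125 0.5189]  nu=[0.0564, -1.5037]  x^+=[-4.5340, -2.5596]  P^+=[0.7049 0.0557; 0.0557 0.2602]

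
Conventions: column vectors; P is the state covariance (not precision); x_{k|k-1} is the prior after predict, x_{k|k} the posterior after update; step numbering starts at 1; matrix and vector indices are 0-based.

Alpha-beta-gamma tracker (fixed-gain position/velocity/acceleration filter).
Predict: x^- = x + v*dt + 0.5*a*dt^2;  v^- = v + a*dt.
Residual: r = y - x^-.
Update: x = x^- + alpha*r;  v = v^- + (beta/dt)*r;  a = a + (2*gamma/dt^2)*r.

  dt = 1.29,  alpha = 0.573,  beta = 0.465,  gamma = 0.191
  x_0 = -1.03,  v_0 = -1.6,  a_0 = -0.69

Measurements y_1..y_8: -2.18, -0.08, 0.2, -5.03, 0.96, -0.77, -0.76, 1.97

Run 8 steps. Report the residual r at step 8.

step 1: x_pred=-3.6681  r=1.4881  x^+=-2.8154  v^+=-1.9537  a^+=-0.3484
step 2: x_pred=-5.6256  r=5.5456  x^+=-2.4480  v^+=-0.4041  a^+=0.9246
step 3: x_pred=-2.2000  r=2.4000  x^+=-0.8248  v^+=1.6537  a^+=1.4755
step 4: x_pred=2.5362  r=-7.5662  x^+=-1.7992  v^+=0.8298  a^+=-0.2613
step 5: x_pred=-0.9462  r=1.9062  x^+=0.1460  v^+=1.1798  a^+=0.1763
step 6: x_pred=1.8147  r=-2.5847  x^+=0.3336  v^+=0.4755  a^+=-0.4171
step 7: x_pred=0.6000  r=-1.3600  x^+=-0.1793  v^+=-0.5527  a^+=-0.7293
step 8: x_pred=-1.4991  r=3.4691  x^+=0.4887  v^+=-0.2430  a^+=0.0671

resid = 3.4691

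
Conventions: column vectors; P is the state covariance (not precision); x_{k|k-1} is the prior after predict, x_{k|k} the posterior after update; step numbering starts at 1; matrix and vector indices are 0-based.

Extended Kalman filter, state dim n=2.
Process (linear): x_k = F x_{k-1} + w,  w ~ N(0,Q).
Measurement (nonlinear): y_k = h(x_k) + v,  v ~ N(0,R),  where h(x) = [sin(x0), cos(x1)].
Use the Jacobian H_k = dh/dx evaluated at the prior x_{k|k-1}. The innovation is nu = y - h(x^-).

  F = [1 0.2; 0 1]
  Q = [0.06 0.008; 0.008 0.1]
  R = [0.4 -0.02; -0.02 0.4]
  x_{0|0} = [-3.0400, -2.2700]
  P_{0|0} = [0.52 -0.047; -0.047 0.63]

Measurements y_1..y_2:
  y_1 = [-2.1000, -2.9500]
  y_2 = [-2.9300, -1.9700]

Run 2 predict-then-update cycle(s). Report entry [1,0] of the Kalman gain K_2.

K[1,0] = -0.1167

step 1: x^-=[-3.4940, -2.2700]  P^-=[0.5864 0.0870; 0.0870 0.7300]  H_jac=[-0.9385 0.0000; 0.0000 0.7654]  S=[0.9165 -0.0825; -0.0825 0.8276]  K=[-0.5986 0.0208; -0.0286 0.6722]  nu=[-2.4452, -2.3064]  x^+=[-2.0783, -3.7506]  P^+=[0.2556 0.0265; 0.0265 0.3521]
step 2: x^-=[-2.8284, -3.7506]  P^-=[0.3403 0.1049; 0.1049 0.4521]  H_jac=[-0.9513 0.0000; 0.0000 -0.5720]  S=[0.7079 0.0371; 0.0371 0.5479]  K=[-0.4531 -0.0789; -0.1167 -0.4641]  nu=[-2.6219, -1.1498]  x^+=[-1.5497, -2.9111]  P^+=[0.1889 0.0393; 0.0393 0.3204]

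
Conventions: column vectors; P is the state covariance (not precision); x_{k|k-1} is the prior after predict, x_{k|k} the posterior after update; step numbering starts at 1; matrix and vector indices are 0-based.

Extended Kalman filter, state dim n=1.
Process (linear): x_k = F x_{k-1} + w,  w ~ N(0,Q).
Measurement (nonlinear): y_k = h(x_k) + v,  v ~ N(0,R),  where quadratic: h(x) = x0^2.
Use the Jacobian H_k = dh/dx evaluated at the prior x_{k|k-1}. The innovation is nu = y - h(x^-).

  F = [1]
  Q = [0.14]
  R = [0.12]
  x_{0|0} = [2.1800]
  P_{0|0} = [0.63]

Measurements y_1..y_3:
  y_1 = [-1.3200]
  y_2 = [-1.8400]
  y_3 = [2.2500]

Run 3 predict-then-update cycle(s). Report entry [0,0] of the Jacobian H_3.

step 1: x^-=[2.1800]  P^-=[0.7700]  H_jac=[4.3600]  S=[14.7574]  K=[0.2275]  nu=[-6.0724]  x^+=[0.7986]  P^+=[0.0063]
step 2: x^-=[0.7986]  P^-=[0.1463]  H_jac=[1.5971]  S=[0.4931]  K=[0.4737]  nu=[-2.4777]  x^+=[-0.3752]  P^+=[0.0356]
step 3: x^-=[-0.3752]  P^-=[0.1756]  H_jac=[-0.7505]  S=[0.2189]  K=[-0.6020]  nu=[2.1092]  x^+=[-1.6450]  P^+=[0.0963]

H_jac[0,0] = -0.7505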